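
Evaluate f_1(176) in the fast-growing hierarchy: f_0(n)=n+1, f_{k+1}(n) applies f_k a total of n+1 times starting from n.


f_1(176) = f_0^177(176)
f_0 adds 1 each time, applied 177 times.
f_1(176) = 176 + 177 = 353

353


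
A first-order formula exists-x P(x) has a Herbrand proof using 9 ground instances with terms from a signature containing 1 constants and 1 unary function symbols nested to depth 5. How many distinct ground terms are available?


Herbrand terms by depth:
Depth 0: 1 constants
Depth 1: 1 new terms (running total: 2)
Depth 2: 1 new terms (running total: 3)
Depth 3: 1 new terms (running total: 4)
Depth 4: 1 new terms (running total: 5)
Depth 5: 1 new terms (running total: 6)
Total distinct ground terms = 6

6


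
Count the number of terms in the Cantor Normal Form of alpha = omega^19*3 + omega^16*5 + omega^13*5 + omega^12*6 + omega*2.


CNF: omega^19*3 + omega^16*5 + omega^13*5 + omega^12*6 + omega*2
Count the summands separated by '+':
  term 1: omega^19*3
  term 2: omega^16*5
  term 3: omega^13*5
  term 4: omega^12*6
  term 5: omega*2
Total terms = 5

5


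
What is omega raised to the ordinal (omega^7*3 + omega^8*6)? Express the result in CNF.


omega^(omega^7*3 + omega^8*6):
In ordinal addition a term is absorbed by a following term of strictly larger exponent: 7 < 8, so omega^7*3 + omega^8*6 = omega^8*6.
omega raised to a CNF ordinal is a single CNF term: Result = omega^(omega^8*6)

omega^(omega^8*6)


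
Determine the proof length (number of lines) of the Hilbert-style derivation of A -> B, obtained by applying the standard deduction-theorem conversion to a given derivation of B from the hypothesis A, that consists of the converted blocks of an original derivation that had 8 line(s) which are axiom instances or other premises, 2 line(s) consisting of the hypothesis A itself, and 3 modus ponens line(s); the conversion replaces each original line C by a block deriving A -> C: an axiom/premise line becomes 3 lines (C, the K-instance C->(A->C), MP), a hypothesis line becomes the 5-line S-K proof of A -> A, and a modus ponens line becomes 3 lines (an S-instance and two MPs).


Deduction-theorem conversion, block by block:
- 8 axiom/premise lines -> 3 lines each = 24
- 2 hypothesis lines -> 5 lines each (identity proof A->A) = 10
- 3 MP lines -> 3 lines each (S-instance, MP, MP) = 9
Total = 24 + 10 + 9 = 43 lines.

43


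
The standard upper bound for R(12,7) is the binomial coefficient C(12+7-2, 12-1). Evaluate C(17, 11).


R(12,7) <= C(12+7-2, 12-1) = C(17, 11)
C(17, 11) = 17! / (11! * 6!)
= 12376

12376


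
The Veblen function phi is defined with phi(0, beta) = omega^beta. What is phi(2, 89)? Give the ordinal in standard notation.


phi(2, 89):
phi(2, beta) = zeta_beta (the beta-th zeta number, fixed point of epsilon).
phi(2, 89) = zeta_89

zeta_89


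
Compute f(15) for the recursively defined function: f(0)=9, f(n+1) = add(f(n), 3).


f(0) = 9
f(1) = add(f(0), 3) = add(9, 3) = 12
f(2) = add(f(1), 3) = add(12, 3) = 15
f(3) = add(f(2), 3) = add(15, 3) = 18
f(4) = add(f(3), 3) = add(18, 3) = 21
f(5) = add(f(4), 3) = add(21, 3) = 24
f(6) = add(f(5), 3) = add(24, 3) = 27
f(7) = add(f(6), 3) = add(27, 3) = 30
f(8) = add(f(7), 3) = add(30, 3) = 33
f(9) = add(f(8), 3) = add(33, 3) = 36
f(10) = add(f(9), 3) = add(36, 3) = 39
f(11) = add(f(10), 3) = add(39, 3) = 42
f(12) = add(f(11), 3) = add(42, 3) = 45
f(13) = add(f(12), 3) = add(45, 3) = 48
f(14) = add(f(13), 3) = add(48, 3) = 51
f(15) = add(f(14), 3) = add(51, 3) = 54


54


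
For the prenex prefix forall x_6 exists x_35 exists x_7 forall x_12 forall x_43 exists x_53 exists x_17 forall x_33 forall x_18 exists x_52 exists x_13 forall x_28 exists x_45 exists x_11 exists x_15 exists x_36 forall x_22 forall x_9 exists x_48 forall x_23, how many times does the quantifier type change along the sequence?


Walk the prefix and count type changes:
  position 1: forall -> exists <-- alternation
  position 2: exists -> exists
  position 3: exists -> forall <-- alternation
  position 4: forall -> forall
  position 5: forall -> exists <-- alternation
  position 6: exists -> exists
  position 7: exists -> forall <-- alternation
  position 8: forall -> forall
  position 9: forall -> exists <-- alternation
  position 10: exists -> exists
  position 11: exists -> forall <-- alternation
  position 12: forall -> exists <-- alternation
  position 13: exists -> exists
  position 14: exists -> exists
  position 15: exists -> exists
  position 16: exists -> forall <-- alternation
  position 17: forall -> forall
  position 18: forall -> exists <-- alternation
  position 19: exists -> forall <-- alternation
Total alternations = 10

10


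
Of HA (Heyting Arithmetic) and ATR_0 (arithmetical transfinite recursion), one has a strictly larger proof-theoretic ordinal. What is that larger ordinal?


Proof-theoretic ordinal of HA (Heyting Arithmetic): epsilon_0
Proof-theoretic ordinal of ATR_0 (arithmetical transfinite recursion): Gamma_0
Comparing: epsilon_0 < Gamma_0.
The larger ordinal is Gamma_0 (from ATR_0 (arithmetical transfinite recursion)).

Gamma_0


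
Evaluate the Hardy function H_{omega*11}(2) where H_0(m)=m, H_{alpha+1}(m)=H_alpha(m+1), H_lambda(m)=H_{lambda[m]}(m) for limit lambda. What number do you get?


H_{omega*11}(2):
For the Hardy hierarchy, H_{omega*k}(n) = 2^k * n.
2^11 = 2048.
2048 * 2 = 4096

4096


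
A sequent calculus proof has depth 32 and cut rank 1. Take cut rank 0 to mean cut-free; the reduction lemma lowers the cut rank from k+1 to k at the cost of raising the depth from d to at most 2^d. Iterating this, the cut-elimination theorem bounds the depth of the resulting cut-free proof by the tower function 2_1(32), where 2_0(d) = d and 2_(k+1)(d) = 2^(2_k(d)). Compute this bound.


Each rank reduction sends depth d to at most 2^d; cut rank r needs r reductions.
2_0(32) = 32
2_1(32) = 2^32 = 4294967296
Cut-free depth bound = 4294967296

4294967296


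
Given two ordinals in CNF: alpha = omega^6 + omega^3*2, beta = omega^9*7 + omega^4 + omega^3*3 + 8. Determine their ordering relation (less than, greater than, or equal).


Compare term by term from highest exponent:
alpha = omega^6 + omega^3*2
beta = omega^9*7 + omega^4 + omega^3*3 + 8
Term 1: alpha has omega^6*1, beta has omega^9*7
Term 2: alpha has omega^3*2, beta has omega^4*1
Term 3: alpha has omega^0*0, beta has omega^3*3
Term 4: alpha has omega^0*0, beta has omega^0*8
Result: alpha < beta

alpha < beta


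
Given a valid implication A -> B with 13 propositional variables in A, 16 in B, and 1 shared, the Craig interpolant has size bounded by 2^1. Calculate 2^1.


Shared atoms = 1
Craig interpolant size bound = 2^1
= 2

2


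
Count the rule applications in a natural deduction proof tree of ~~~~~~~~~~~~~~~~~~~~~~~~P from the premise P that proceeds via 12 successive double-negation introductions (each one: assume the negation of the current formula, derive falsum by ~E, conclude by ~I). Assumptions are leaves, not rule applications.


Each double-negation introduction (from C infer ~~C) uses 2 inference nodes: one ~E (C and ~C give falsum) and one ~I (discharge ~C).
12 double negations = 12 * 2 = 24 inference nodes.

24


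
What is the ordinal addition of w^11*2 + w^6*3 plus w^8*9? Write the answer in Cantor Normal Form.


Ordinal addition (w^11*2 + w^6*3) + w^8*9:
alpha's leading term has exponent 11 > beta's exponent 8, so it survives.
alpha's tail term has exponent 6 < beta's exponent 8, so it is absorbed by beta.
In ordinal addition, any term followed by a strictly larger-exponent term is absorbed.
Result = w^11*2 + w^8*9

w^11*2 + w^8*9


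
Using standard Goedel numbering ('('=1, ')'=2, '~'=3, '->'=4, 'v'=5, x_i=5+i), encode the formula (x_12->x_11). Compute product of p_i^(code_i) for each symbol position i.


Formula: (x_12->x_11)
Symbol codes: [1, 17, 4, 16, 2]
Primes: [2, 3, 5, 7, 11]
p_1^1 = 2^1 = 2
p_2^17 = 3^17 = 129140163
p_3^4 = 5^4 = 625
p_4^16 = 7^16 = 33232930569601
p_5^2 = 11^2 = 121
Product = 649120543197300842725653750

649120543197300842725653750


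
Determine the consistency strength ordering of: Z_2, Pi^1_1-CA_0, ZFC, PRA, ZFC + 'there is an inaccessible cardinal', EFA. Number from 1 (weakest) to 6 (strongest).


Ordering by consistency strength:
1. EFA
2. PRA
3. Pi^1_1-CA_0
4. Z_2
5. ZFC
6. ZFC + 'there is an inaccessible cardinal'


Z_2=4, Pi^1_1-CA_0=3, ZFC=5, PRA=2, ZFC + 'there is an inaccessible cardinal'=6, EFA=1


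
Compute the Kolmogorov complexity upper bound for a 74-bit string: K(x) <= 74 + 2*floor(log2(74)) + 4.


floor(log2(74)) = 6
2 * 6 = 12
K(x) <= 74 + 12 + 4 = 90

90


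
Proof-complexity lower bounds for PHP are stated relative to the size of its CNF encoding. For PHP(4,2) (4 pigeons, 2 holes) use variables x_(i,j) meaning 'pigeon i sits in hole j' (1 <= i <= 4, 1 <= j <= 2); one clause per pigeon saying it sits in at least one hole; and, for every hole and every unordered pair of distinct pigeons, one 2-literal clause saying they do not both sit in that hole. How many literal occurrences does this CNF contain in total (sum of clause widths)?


PHP(4,2): 4 pigeons, 2 holes, 4*2 = 8 variables.
- pigeon clauses: one per pigeon -> 4 clauses of width 2 -> 8 literals
- hole clauses: 2 holes * C(4,2) = 2 * 6 -> 12 clauses of width 2 -> 24 literals
Total literal occurrences = 8 + 24 = 32

32


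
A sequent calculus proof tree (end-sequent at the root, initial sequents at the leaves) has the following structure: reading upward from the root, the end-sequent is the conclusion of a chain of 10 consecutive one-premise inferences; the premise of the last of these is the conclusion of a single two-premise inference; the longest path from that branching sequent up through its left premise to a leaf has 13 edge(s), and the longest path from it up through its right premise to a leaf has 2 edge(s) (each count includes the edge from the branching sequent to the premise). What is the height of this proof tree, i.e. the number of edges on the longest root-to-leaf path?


Longest path through the left premise: 13 edges (measured from the branching sequent)
Longest path through the right premise: 2 edges
Height of the subtree rooted at the branching sequent: max(13, 2) = 13
The branching sequent sits 10 edges above the root (the chain of one-premise inferences), so height = 13 + 10 = 23

23


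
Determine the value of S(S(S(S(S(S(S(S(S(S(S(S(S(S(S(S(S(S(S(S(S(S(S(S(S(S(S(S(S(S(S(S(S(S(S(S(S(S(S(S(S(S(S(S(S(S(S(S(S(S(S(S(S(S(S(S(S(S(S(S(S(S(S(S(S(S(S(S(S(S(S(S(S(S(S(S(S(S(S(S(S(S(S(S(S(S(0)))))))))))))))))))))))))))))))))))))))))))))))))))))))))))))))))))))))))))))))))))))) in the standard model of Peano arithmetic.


Counting successors applied to 0:
86 applications of S to 0 = 86

86


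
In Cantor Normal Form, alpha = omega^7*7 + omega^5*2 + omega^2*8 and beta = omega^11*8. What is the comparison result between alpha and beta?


Compare term by term from highest exponent:
alpha = omega^7*7 + omega^5*2 + omega^2*8
beta = omega^11*8
Term 1: alpha has omega^7*7, beta has omega^11*8
Term 2: alpha has omega^5*2, beta has omega^0*0
Term 3: alpha has omega^2*8, beta has omega^0*0
Result: alpha < beta

alpha < beta


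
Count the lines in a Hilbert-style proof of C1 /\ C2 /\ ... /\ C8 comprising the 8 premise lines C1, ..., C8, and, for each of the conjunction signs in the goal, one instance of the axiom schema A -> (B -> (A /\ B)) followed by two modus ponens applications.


Conjoining 8 premises:
- 8 premise lines
- the goal has 7 conjunction signs; each costs 1 axiom instance + 2 MP = 3 lines: 3 * 7 = 21
Total = 8 + 21 = 29 lines.

29


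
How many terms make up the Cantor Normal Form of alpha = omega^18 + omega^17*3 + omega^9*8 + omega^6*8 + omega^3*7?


CNF: omega^18 + omega^17*3 + omega^9*8 + omega^6*8 + omega^3*7
Count the summands separated by '+':
  term 1: omega^18
  term 2: omega^17*3
  term 3: omega^9*8
  term 4: omega^6*8
  term 5: omega^3*7
Total terms = 5

5


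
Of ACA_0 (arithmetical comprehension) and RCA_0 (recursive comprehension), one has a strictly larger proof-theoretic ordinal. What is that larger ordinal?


Proof-theoretic ordinal of ACA_0 (arithmetical comprehension): epsilon_0
Proof-theoretic ordinal of RCA_0 (recursive comprehension): omega^omega
Comparing: omega^omega < epsilon_0.
The larger ordinal is epsilon_0 (from ACA_0 (arithmetical comprehension)).

epsilon_0


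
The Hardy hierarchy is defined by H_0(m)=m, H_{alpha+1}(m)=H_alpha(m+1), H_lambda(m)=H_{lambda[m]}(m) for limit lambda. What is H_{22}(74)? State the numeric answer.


H_22(74):
For finite ordinals k, H_k(n) = n + k (each successor step adds 1).
H_22(74) = 74 + 22 = 96

96


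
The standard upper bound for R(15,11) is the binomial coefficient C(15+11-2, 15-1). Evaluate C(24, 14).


R(15,11) <= C(15+11-2, 15-1) = C(24, 14)
C(24, 14) = 24! / (14! * 10!)
= 1961256

1961256


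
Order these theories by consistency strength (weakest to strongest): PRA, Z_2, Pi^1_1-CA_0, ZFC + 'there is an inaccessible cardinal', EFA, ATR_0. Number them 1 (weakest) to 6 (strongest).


Ordering by consistency strength:
1. EFA
2. PRA
3. ATR_0
4. Pi^1_1-CA_0
5. Z_2
6. ZFC + 'there is an inaccessible cardinal'


PRA=2, Z_2=5, Pi^1_1-CA_0=4, ZFC + 'there is an inaccessible cardinal'=6, EFA=1, ATR_0=3


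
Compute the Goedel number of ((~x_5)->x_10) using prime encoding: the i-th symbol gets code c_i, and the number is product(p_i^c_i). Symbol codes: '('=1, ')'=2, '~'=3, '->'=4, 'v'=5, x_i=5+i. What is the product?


Formula: ((~x_5)->x_10)
Symbol codes: [1, 1, 3, 10, 2, 4, 15, 2]
Primes: [2, 3, 5, 7, 11, 13, 17, 19]
p_1^1 = 2^1 = 2
p_2^1 = 3^1 = 3
p_3^3 = 5^3 = 125
p_4^10 = 7^10 = 282475249
p_5^2 = 11^2 = 121
p_6^4 = 13^4 = 28561
p_7^15 = 17^15 = 2862423051509815793
p_8^2 = 19^2 = 361
Product = 756556672058452915443170827121975052750

756556672058452915443170827121975052750


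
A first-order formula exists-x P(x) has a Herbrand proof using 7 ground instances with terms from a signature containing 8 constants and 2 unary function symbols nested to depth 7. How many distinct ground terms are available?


Herbrand terms by depth:
Depth 0: 8 constants
Depth 1: 16 new terms (running total: 24)
Depth 2: 32 new terms (running total: 56)
Depth 3: 64 new terms (running total: 120)
Depth 4: 128 new terms (running total: 248)
Depth 5: 256 new terms (running total: 504)
Depth 6: 512 new terms (running total: 1016)
Depth 7: 1024 new terms (running total: 2040)
Total distinct ground terms = 2040

2040


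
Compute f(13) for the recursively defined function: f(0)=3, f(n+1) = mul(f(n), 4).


f(0) = 3
f(1) = mul(f(0), 4) = mul(3, 4) = 12
f(2) = mul(f(1), 4) = mul(12, 4) = 48
f(3) = mul(f(2), 4) = mul(48, 4) = 192
f(4) = mul(f(3), 4) = mul(192, 4) = 768
f(5) = mul(f(4), 4) = mul(768, 4) = 3072
f(6) = mul(f(5), 4) = mul(3072, 4) = 12288
f(7) = mul(f(6), 4) = mul(12288, 4) = 49152
f(8) = mul(f(7), 4) = mul(49152, 4) = 196608
f(9) = mul(f(8), 4) = mul(196608, 4) = 786432
f(10) = mul(f(9), 4) = mul(786432, 4) = 3145728
f(11) = mul(f(10), 4) = mul(3145728, 4) = 12582912
f(12) = mul(f(11), 4) = mul(12582912, 4) = 50331648
f(13) = mul(f(12), 4) = mul(50331648, 4) = 201326592


201326592


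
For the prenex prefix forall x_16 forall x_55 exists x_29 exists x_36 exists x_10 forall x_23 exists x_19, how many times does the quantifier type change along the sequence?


Walk the prefix and count type changes:
  position 1: forall -> forall
  position 2: forall -> exists <-- alternation
  position 3: exists -> exists
  position 4: exists -> exists
  position 5: exists -> forall <-- alternation
  position 6: forall -> exists <-- alternation
Total alternations = 3

3


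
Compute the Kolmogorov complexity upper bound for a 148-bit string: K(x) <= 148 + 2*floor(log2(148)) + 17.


floor(log2(148)) = 7
2 * 7 = 14
K(x) <= 148 + 14 + 17 = 179

179


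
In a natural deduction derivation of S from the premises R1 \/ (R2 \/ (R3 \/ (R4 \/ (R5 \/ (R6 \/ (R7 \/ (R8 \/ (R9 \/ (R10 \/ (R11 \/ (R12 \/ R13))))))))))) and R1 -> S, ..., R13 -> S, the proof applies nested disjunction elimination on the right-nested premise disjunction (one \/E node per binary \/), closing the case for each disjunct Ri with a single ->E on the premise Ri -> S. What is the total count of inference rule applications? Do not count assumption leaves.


The premise R1 \/ (R2 \/ (R3 \/ (R4 \/ (R5 \/ (R6 \/ (R7 \/ (R8 \/ (R9 \/ (R10 \/ (R11 \/ (R12 \/ R13))))))))))) contains 13 disjuncts, hence 12 binary \/ connectives.
- Each binary \/ is eliminated once: 12 \/E nodes.
- Each of the 13 cases Ri derives S by one ->E with Ri -> S: 13 ->E nodes.
Total = 12 + 13 = 25

25


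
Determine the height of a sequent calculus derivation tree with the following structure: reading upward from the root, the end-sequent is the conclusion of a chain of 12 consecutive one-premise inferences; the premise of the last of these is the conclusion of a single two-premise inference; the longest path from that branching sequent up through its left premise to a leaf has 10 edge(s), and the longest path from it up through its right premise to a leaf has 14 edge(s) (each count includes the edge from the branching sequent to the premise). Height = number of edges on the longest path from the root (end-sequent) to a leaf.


Longest path through the left premise: 10 edges (measured from the branching sequent)
Longest path through the right premise: 14 edges
Height of the subtree rooted at the branching sequent: max(10, 14) = 14
The branching sequent sits 12 edges above the root (the chain of one-premise inferences), so height = 14 + 12 = 26

26


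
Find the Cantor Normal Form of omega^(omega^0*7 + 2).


omega^(omega^0*7 + 2):
omega^0 = 1, so the exponent is 7 + 2 = 9 (finite ordinal addition).
Result = omega^9, already a single CNF term.

omega^9


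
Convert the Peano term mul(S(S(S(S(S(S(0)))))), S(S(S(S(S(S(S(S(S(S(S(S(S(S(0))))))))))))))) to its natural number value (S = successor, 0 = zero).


mul(S^6(0), S^14(0)):
S^6(0) = 6
S^14(0) = 14
6 * 14 = 84

84


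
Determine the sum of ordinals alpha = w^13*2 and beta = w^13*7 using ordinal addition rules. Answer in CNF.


Ordinal addition w^13*2 + w^13*7:
Both terms have the same exponent 13.
w^e*c + w^e*d = w^e*(c+d).
Result = w^13*(2+7) = w^13*9

w^13*9


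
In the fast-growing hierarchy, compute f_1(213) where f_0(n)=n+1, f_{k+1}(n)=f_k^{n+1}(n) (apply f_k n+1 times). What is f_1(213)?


f_1(213) = f_0^214(213)
f_0 adds 1 each time, applied 214 times.
f_1(213) = 213 + 214 = 427

427


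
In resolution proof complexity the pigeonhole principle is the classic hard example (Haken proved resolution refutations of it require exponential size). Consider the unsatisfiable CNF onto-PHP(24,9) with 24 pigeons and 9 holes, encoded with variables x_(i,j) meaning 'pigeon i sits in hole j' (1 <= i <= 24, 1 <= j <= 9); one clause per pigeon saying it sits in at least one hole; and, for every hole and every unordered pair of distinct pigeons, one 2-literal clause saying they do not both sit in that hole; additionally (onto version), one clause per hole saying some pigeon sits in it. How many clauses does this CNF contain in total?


onto-PHP(24,9): 24 pigeons, 9 holes, 24*9 = 216 variables.
- pigeon clauses: one per pigeon -> 24 clauses
- hole clauses: 9 holes * C(24,2) = 9 * 276 -> 2484 clauses
- onto clauses: one per hole -> 9 clauses
Total clauses = 24 + 2484 + 9 = 2517

2517


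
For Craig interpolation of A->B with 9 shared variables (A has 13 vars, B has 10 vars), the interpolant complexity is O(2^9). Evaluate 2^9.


Shared atoms = 9
Craig interpolant size bound = 2^9
= 512

512


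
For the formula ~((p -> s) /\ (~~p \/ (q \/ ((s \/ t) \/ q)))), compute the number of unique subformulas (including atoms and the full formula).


Formula: ~((p -> s) /\ (~~p \/ (q \/ ((s \/ t) \/ q))))
Subformulas found:
  1. q
  2. s
  3. p
  4. t
  5. ~p
  6. ~~p
  7. (p -> s)
  8. (s \/ t)
  9. ((s \/ t) \/ q)
  10. (q \/ ((s \/ t) \/ q))
  11. (~~p \/ (q \/ ((s \/ t) \/ q)))
  12. ((p -> s) /\ (~~p \/ (q \/ ((s \/ t) \/ q))))
  13. ~((p -> s) /\ (~~p \/ (q \/ ((s \/ t) \/ q))))
Total distinct subformulas = 13

13


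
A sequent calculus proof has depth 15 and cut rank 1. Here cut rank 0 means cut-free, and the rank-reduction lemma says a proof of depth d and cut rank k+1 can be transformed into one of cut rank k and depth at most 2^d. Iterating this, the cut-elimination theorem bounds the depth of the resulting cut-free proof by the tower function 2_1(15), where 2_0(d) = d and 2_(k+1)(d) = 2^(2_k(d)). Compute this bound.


Each rank reduction sends depth d to at most 2^d; cut rank r needs r reductions.
2_0(15) = 15
2_1(15) = 2^15 = 32768
Cut-free depth bound = 32768

32768


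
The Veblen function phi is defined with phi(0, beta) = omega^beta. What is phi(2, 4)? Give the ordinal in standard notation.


phi(2, 4):
phi(2, beta) = zeta_beta (the beta-th zeta number, fixed point of epsilon).
phi(2, 4) = zeta_4

zeta_4


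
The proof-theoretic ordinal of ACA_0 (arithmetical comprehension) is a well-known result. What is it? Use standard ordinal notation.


The proof-theoretic ordinal of ACA_0 (arithmetical comprehension) is a standard result in ordinal analysis.
This ordinal is the supremum of order types of primitive recursive well-orderings
that the theory can prove to be well-ordered.
For ACA_0 (arithmetical comprehension), the proof-theoretic ordinal is epsilon_0.

epsilon_0


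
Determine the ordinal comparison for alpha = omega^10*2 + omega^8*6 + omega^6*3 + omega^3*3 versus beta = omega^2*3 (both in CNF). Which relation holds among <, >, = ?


Compare term by term from highest exponent:
alpha = omega^10*2 + omega^8*6 + omega^6*3 + omega^3*3
beta = omega^2*3
Term 1: alpha has omega^10*2, beta has omega^2*3
Term 2: alpha has omega^8*6, beta has omega^0*0
Term 3: alpha has omega^6*3, beta has omega^0*0
Term 4: alpha has omega^3*3, beta has omega^0*0
Result: alpha > beta

alpha > beta


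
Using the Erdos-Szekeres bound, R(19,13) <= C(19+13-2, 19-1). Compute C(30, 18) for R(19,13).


R(19,13) <= C(19+13-2, 19-1) = C(30, 18)
C(30, 18) = 30! / (18! * 12!)
= 86493225

86493225


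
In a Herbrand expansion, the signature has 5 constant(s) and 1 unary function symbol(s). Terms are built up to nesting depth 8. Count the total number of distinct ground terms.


Herbrand terms by depth:
Depth 0: 5 constants
Depth 1: 5 new terms (running total: 10)
Depth 2: 5 new terms (running total: 15)
Depth 3: 5 new terms (running total: 20)
Depth 4: 5 new terms (running total: 25)
Depth 5: 5 new terms (running total: 30)
Depth 6: 5 new terms (running total: 35)
Depth 7: 5 new terms (running total: 40)
Depth 8: 5 new terms (running total: 45)
Total distinct ground terms = 45

45


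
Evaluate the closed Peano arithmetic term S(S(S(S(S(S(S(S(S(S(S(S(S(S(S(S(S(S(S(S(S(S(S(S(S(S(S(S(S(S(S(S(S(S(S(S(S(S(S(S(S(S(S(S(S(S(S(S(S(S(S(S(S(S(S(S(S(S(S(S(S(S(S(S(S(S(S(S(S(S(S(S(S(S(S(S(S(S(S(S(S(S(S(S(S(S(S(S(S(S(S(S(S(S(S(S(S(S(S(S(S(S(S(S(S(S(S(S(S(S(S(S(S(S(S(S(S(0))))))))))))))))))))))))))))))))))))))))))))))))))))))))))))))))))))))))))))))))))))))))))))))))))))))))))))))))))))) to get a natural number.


Counting successors applied to 0:
117 applications of S to 0 = 117

117


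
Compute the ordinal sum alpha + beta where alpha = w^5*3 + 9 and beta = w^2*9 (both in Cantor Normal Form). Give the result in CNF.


Ordinal addition (w^5*3 + 9) + w^2*9:
alpha's leading term has exponent 5 > beta's exponent 2, so it survives.
alpha's tail term has exponent 0 < beta's exponent 2, so it is absorbed by beta.
In ordinal addition, any term followed by a strictly larger-exponent term is absorbed.
Result = w^5*3 + w^2*9

w^5*3 + w^2*9


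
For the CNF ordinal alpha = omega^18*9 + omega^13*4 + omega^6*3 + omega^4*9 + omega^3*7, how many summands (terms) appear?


CNF: omega^18*9 + omega^13*4 + omega^6*3 + omega^4*9 + omega^3*7
Count the summands separated by '+':
  term 1: omega^18*9
  term 2: omega^13*4
  term 3: omega^6*3
  term 4: omega^4*9
  term 5: omega^3*7
Total terms = 5

5


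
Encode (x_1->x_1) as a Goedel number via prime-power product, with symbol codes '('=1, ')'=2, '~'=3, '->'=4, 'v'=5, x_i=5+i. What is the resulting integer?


Formula: (x_1->x_1)
Symbol codes: [1, 6, 4, 6, 2]
Primes: [2, 3, 5, 7, 11]
p_1^1 = 2^1 = 2
p_2^6 = 3^6 = 729
p_3^4 = 5^4 = 625
p_4^6 = 7^6 = 117649
p_5^2 = 11^2 = 121
Product = 12972125801250

12972125801250


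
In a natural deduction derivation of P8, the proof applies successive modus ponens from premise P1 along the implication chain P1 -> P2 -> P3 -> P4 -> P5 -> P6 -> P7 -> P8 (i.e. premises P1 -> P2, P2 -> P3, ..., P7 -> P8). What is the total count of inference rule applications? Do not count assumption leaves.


We have a chain: P1 -> P2 -> P3 -> P4 -> P5 -> P6 -> P7 -> P8.
Each modus ponens application produces the next variable.
The chain has 8 propositions, so 8-1 = 7 modus ponens steps.
Total inference nodes = 7

7


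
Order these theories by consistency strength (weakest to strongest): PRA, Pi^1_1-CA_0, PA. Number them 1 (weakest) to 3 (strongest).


Ordering by consistency strength:
1. PRA
2. PA
3. Pi^1_1-CA_0


PRA=1, Pi^1_1-CA_0=3, PA=2


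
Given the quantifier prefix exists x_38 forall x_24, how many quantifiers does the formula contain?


Quantifier prefix has 2 quantifier symbols.
Quantifier depth = 2

2


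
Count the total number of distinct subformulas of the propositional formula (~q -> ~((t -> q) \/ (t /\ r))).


Formula: (~q -> ~((t -> q) \/ (t /\ r)))
Subformulas found:
  1. q
  2. r
  3. t
  4. ~q
  5. (t /\ r)
  6. (t -> q)
  7. ((t -> q) \/ (t /\ r))
  8. ~((t -> q) \/ (t /\ r))
  9. (~q -> ~((t -> q) \/ (t /\ r)))
Total distinct subformulas = 9

9


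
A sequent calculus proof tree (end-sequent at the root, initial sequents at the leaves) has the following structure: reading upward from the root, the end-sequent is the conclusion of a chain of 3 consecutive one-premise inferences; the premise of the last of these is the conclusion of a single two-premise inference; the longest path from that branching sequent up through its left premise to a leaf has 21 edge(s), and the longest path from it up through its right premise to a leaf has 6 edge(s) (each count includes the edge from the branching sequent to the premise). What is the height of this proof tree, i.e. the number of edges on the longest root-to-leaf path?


Longest path through the left premise: 21 edges (measured from the branching sequent)
Longest path through the right premise: 6 edges
Height of the subtree rooted at the branching sequent: max(21, 6) = 21
The branching sequent sits 3 edges above the root (the chain of one-premise inferences), so height = 21 + 3 = 24

24


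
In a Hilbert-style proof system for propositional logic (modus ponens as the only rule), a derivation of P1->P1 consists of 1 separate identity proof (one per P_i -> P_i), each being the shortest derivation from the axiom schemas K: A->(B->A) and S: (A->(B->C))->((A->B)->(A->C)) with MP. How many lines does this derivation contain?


The shortest proof of A->A from K and S in the Hilbert calculus has exactly 5 lines:
(1) K instance A->((A->A)->A), (2) S instance, (3) MP on 1,2, (4) K instance A->(A->A), (5) MP on 3,4.
For 1 independent identities: 1 * 5 = 5 lines total.

5


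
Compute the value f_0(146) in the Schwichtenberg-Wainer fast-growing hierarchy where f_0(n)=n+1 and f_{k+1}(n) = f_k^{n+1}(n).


f_0(146) = 146 + 1 = 147

147


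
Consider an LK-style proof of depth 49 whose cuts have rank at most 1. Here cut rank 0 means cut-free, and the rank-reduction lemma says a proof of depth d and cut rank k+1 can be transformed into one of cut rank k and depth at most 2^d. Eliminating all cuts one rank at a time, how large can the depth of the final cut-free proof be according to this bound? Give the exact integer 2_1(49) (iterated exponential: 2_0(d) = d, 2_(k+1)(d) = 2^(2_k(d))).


Each rank reduction sends depth d to at most 2^d; cut rank r needs r reductions.
2_0(49) = 49
2_1(49) = 2^49 = 562949953421312
Cut-free depth bound = 562949953421312

562949953421312


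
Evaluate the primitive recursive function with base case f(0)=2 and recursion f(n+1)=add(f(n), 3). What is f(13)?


f(0) = 2
f(1) = add(f(0), 3) = add(2, 3) = 5
f(2) = add(f(1), 3) = add(5, 3) = 8
f(3) = add(f(2), 3) = add(8, 3) = 11
f(4) = add(f(3), 3) = add(11, 3) = 14
f(5) = add(f(4), 3) = add(14, 3) = 17
f(6) = add(f(5), 3) = add(17, 3) = 20
f(7) = add(f(6), 3) = add(20, 3) = 23
f(8) = add(f(7), 3) = add(23, 3) = 26
f(9) = add(f(8), 3) = add(26, 3) = 29
f(10) = add(f(9), 3) = add(29, 3) = 32
f(11) = add(f(10), 3) = add(32, 3) = 35
f(12) = add(f(11), 3) = add(35, 3) = 38
f(13) = add(f(12), 3) = add(38, 3) = 41


41


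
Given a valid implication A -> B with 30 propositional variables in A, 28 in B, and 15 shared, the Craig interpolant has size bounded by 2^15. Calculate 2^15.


Shared atoms = 15
Craig interpolant size bound = 2^15
= 32768

32768


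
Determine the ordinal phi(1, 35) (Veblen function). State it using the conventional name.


phi(1, 35):
phi(1, beta) = epsilon_beta (the beta-th epsilon number).
phi(1, 35) = epsilon_35

epsilon_35


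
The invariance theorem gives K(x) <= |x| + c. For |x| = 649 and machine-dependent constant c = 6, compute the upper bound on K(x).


K(x) <= |x| + c = 649 + 6 = 655

655


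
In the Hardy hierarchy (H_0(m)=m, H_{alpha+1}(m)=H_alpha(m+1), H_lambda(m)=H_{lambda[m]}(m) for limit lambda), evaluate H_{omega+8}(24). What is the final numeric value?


H_{omega+8}(24):
Unwind the 8 successor steps: H_{omega+8}(24) = H_omega(24+8) = H_omega(32).
H_omega(m) = H_m(m) = m + m = 2m.
Result = 2 * 32 = 64

64


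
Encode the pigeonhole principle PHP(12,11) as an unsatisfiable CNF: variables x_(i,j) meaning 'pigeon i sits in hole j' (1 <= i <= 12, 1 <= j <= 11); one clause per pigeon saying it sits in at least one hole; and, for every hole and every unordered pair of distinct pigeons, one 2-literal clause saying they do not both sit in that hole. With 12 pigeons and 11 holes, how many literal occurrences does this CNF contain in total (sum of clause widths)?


PHP(12,11): 12 pigeons, 11 holes, 12*11 = 132 variables.
- pigeon clauses: one per pigeon -> 12 clauses of width 11 -> 132 literals
- hole clauses: 11 holes * C(12,2) = 11 * 66 -> 726 clauses of width 2 -> 1452 literals
Total literal occurrences = 132 + 1452 = 1584

1584


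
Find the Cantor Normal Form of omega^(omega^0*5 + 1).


omega^(omega^0*5 + 1):
omega^0 = 1, so the exponent is 5 + 1 = 6 (finite ordinal addition).
Result = omega^6, already a single CNF term.

omega^6


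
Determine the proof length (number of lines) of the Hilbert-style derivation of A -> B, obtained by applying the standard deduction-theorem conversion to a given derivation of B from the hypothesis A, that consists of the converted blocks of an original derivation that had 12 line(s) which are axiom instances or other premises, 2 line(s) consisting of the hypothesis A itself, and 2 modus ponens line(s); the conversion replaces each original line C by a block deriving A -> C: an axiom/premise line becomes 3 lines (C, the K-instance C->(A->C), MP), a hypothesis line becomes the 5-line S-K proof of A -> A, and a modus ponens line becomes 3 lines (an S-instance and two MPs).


Deduction-theorem conversion, block by block:
- 12 axiom/premise lines -> 3 lines each = 36
- 2 hypothesis lines -> 5 lines each (identity proof A->A) = 10
- 2 MP lines -> 3 lines each (S-instance, MP, MP) = 6
Total = 36 + 10 + 6 = 52 lines.

52


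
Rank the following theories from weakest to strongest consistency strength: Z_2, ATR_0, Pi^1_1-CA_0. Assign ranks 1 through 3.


Ordering by consistency strength:
1. ATR_0
2. Pi^1_1-CA_0
3. Z_2


Z_2=3, ATR_0=1, Pi^1_1-CA_0=2


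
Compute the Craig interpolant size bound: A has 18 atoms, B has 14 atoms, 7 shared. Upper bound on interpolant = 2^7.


Shared atoms = 7
Craig interpolant size bound = 2^7
= 128

128


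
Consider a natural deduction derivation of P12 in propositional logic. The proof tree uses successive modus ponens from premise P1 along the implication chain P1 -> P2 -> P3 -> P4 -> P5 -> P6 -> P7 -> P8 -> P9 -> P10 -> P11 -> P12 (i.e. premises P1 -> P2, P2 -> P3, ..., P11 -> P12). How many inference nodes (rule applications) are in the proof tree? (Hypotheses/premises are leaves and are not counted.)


We have a chain: P1 -> P2 -> P3 -> P4 -> P5 -> P6 -> P7 -> P8 -> P9 -> P10 -> P11 -> P12.
Each modus ponens application produces the next variable.
The chain has 12 propositions, so 12-1 = 11 modus ponens steps.
Total inference nodes = 11

11


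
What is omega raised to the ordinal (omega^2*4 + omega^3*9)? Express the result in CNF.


omega^(omega^2*4 + omega^3*9):
In ordinal addition a term is absorbed by a following term of strictly larger exponent: 2 < 3, so omega^2*4 + omega^3*9 = omega^3*9.
omega raised to a CNF ordinal is a single CNF term: Result = omega^(omega^3*9)

omega^(omega^3*9)


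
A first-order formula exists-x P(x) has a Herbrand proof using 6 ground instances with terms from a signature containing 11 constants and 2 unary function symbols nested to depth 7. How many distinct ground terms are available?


Herbrand terms by depth:
Depth 0: 11 constants
Depth 1: 22 new terms (running total: 33)
Depth 2: 44 new terms (running total: 77)
Depth 3: 88 new terms (running total: 165)
Depth 4: 176 new terms (running total: 341)
Depth 5: 352 new terms (running total: 693)
Depth 6: 704 new terms (running total: 1397)
Depth 7: 1408 new terms (running total: 2805)
Total distinct ground terms = 2805

2805


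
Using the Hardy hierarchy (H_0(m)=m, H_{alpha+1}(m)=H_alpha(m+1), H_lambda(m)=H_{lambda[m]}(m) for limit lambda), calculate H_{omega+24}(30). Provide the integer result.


H_{omega+24}(30):
Unwind the 24 successor steps: H_{omega+24}(30) = H_omega(30+24) = H_omega(54).
H_omega(m) = H_m(m) = m + m = 2m.
Result = 2 * 54 = 108

108


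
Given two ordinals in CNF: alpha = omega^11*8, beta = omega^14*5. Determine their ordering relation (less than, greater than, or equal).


Compare term by term from highest exponent:
alpha = omega^11*8
beta = omega^14*5
Term 1: alpha has omega^11*8, beta has omega^14*5
Result: alpha < beta

alpha < beta


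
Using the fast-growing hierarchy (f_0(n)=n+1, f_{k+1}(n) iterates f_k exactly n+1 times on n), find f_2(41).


f_2(41) = f_1^42(41)
f_1(m) = 2m + 1.
Iterating: f_1^k(n) = 2^k*(n+1) - 1.
f_2(41) = 2^42*(41+1) - 1 = 4398046511104*42 - 1 = 184717953466367

184717953466367


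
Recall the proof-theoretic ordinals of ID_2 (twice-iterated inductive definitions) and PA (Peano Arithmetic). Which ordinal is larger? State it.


Proof-theoretic ordinal of ID_2 (twice-iterated inductive definitions): psi_0(epsilon_{Omega_2+1})
Proof-theoretic ordinal of PA (Peano Arithmetic): epsilon_0
Comparing: epsilon_0 < psi_0(epsilon_{Omega_2+1}).
The larger ordinal is psi_0(epsilon_{Omega_2+1}) (from ID_2 (twice-iterated inductive definitions)).

psi_0(epsilon_{Omega_2+1})


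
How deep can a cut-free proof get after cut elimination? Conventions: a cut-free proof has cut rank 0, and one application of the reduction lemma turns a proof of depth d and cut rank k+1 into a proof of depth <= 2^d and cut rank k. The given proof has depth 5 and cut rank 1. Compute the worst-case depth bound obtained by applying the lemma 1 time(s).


Each rank reduction sends depth d to at most 2^d; cut rank r needs r reductions.
2_0(5) = 5
2_1(5) = 2^5 = 32
Cut-free depth bound = 32

32


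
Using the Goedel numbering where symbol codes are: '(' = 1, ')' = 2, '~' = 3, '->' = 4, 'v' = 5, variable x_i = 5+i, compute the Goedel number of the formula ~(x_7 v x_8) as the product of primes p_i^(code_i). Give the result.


Formula: ~(x_7 v x_8)
Symbol codes: [3, 1, 12, 5, 13, 2]
Primes: [2, 3, 5, 7, 11, 13]
p_1^3 = 2^3 = 8
p_2^1 = 3^1 = 3
p_3^12 = 5^12 = 244140625
p_4^5 = 7^5 = 16807
p_5^13 = 11^13 = 34522712143931
p_6^2 = 13^2 = 169
Product = 574556980590909173279296875000

574556980590909173279296875000


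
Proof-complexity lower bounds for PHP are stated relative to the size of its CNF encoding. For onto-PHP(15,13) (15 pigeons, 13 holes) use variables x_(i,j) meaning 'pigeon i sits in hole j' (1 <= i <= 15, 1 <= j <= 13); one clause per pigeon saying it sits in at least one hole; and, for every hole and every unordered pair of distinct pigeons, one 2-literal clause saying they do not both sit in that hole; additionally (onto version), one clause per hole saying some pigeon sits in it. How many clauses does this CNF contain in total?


onto-PHP(15,13): 15 pigeons, 13 holes, 15*13 = 195 variables.
- pigeon clauses: one per pigeon -> 15 clauses
- hole clauses: 13 holes * C(15,2) = 13 * 105 -> 1365 clauses
- onto clauses: one per hole -> 13 clauses
Total clauses = 15 + 1365 + 13 = 1393

1393


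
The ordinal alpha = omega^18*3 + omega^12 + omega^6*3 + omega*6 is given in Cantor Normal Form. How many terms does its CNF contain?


CNF: omega^18*3 + omega^12 + omega^6*3 + omega*6
Count the summands separated by '+':
  term 1: omega^18*3
  term 2: omega^12
  term 3: omega^6*3
  term 4: omega*6
Total terms = 4

4


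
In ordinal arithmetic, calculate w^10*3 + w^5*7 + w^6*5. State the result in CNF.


Ordinal addition (w^10*3 + w^5*7) + w^6*5:
alpha's leading term has exponent 10 > beta's exponent 6, so it survives.
alpha's tail term has exponent 5 < beta's exponent 6, so it is absorbed by beta.
In ordinal addition, any term followed by a strictly larger-exponent term is absorbed.
Result = w^10*3 + w^6*5

w^10*3 + w^6*5


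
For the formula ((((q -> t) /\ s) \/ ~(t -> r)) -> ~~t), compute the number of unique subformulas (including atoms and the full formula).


Formula: ((((q -> t) /\ s) \/ ~(t -> r)) -> ~~t)
Subformulas found:
  1. q
  2. s
  3. r
  4. t
  5. ~t
  6. ~~t
  7. (q -> t)
  8. (t -> r)
  9. ~(t -> r)
  10. ((q -> t) /\ s)
  11. (((q -> t) /\ s) \/ ~(t -> r))
  12. ((((q -> t) /\ s) \/ ~(t -> r)) -> ~~t)
Total distinct subformulas = 12

12


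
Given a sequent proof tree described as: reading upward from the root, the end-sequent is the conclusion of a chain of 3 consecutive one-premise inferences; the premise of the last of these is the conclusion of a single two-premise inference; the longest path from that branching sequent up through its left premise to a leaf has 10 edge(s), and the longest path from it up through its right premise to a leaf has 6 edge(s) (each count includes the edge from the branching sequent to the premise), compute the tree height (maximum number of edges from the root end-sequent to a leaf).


Longest path through the left premise: 10 edges (measured from the branching sequent)
Longest path through the right premise: 6 edges
Height of the subtree rooted at the branching sequent: max(10, 6) = 10
The branching sequent sits 3 edges above the root (the chain of one-premise inferences), so height = 10 + 3 = 13

13


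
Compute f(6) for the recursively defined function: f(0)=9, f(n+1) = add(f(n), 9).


f(0) = 9
f(1) = add(f(0), 9) = add(9, 9) = 18
f(2) = add(f(1), 9) = add(18, 9) = 27
f(3) = add(f(2), 9) = add(27, 9) = 36
f(4) = add(f(3), 9) = add(36, 9) = 45
f(5) = add(f(4), 9) = add(45, 9) = 54
f(6) = add(f(5), 9) = add(54, 9) = 63


63


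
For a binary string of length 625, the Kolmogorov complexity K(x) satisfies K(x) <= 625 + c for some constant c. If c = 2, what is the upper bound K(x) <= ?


K(x) <= |x| + c = 625 + 2 = 627

627


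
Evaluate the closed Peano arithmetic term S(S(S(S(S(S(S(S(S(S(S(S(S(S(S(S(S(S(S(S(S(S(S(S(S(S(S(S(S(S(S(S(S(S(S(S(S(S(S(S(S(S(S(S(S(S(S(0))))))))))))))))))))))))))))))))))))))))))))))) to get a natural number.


Counting successors applied to 0:
47 applications of S to 0 = 47

47


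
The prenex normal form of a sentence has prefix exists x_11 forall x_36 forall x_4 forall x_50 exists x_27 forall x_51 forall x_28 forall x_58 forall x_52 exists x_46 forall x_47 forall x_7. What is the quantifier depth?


Quantifier prefix has 12 quantifier symbols.
Quantifier depth = 12

12
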